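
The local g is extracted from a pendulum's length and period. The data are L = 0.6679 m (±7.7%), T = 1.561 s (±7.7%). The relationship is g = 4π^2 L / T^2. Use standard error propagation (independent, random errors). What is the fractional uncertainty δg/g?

Since g is a product/quotient, work with relative uncertainties:
  (1·δL/L)² = (1×0.0770)² = 0.00593;  (-2·δT/T)² = (-2×0.0770)² = 0.0237
δg/g = √(0.0296) = 0.172

0.172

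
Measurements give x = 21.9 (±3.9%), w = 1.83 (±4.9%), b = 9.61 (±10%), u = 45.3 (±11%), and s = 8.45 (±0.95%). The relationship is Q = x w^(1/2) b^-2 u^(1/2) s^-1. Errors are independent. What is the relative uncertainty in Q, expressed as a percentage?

21.3%

Relative error in a monomial: (δQ/Q)² = Σ (nᵢ · δxᵢ/xᵢ)².
  (1·δx/x)² = (1×0.0390)² = 0.00152;  (½·δw/w)² = (0.5×0.0490)² = 0.000600;  (-2·δb/b)² = (-2×0.100)² = 0.0400;  (½·δu/u)² = (0.5×0.110)² = 0.00302;  (-1·δs/s)² = (-1×0.00950)² = 9.02e-05
δQ/Q = √(0.0452) = 0.213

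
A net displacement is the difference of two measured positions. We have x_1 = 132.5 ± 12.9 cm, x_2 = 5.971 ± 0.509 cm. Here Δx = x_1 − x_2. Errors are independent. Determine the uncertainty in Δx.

12.9 cm

Each term contributes (cᵢ δxᵢ)² to (δΔx)²:
  (δx_1)² = 166;  (δx_2)² = 0.259
δΔx = √(167) = 12.9 cm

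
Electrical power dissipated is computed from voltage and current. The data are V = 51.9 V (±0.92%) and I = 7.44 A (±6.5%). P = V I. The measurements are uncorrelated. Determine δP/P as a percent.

6.56%

Each factor contributes (exponent × relative error)² to (δP/P)²:
  (1·δV/V)² = (1×0.00920)² = 8.46e-05;  (1·δI/I)² = (1×0.0650)² = 0.00423
δP/P = √(0.00431) = 0.0656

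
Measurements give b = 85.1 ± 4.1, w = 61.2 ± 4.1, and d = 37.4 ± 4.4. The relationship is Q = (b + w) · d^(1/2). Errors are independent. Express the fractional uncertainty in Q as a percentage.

Let u = b + w = 146. δu = √(δb² + δw²) = √(16.8 + 16.8) = 5.80, so δu/u = 0.0396.
Q is then a monomial in u, d:
δQ/Q = √((δu/u)² + (½·δd/d)²) = √(0.00157 + 0.00346) = 0.0709

7.09%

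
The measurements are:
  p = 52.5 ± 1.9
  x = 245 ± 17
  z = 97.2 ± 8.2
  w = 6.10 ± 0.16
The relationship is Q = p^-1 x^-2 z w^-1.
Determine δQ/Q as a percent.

16.8%

Since Q is a product/quotient, work with relative uncertainties:
  (-1·δp/p)² = (-1×0.0362)² = 0.00131;  (-2·δx/x)² = (-2×0.0694)² = 0.0193;  (1·δz/z)² = (1×0.0844)² = 0.00712;  (-1·δw/w)² = (-1×0.0262)² = 0.000688
δQ/Q = √(0.0284) = 0.168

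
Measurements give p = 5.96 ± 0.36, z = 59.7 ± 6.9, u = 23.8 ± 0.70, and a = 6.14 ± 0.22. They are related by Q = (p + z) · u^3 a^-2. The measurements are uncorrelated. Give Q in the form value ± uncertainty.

23500 ± 3640

Let w = p + z = 65.7. δw = √(δp² + δz²) = √(0.130 + 47.6) = 6.91, so δw/w = 0.105.
Q is then a monomial in w, u, a:
δQ/Q = √((δw/w)² + (3·δu/u)² + (-2·δa/a)²) = √(0.0111 + 0.00779 + 0.00514) = 0.155
Q = 23500, so δQ = 0.155 × 23500 = 3640.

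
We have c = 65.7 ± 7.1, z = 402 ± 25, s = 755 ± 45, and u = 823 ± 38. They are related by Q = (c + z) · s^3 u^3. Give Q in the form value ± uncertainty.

Let w = c + z = 468. δw = √(δc² + δz²) = √(50.4 + 625) = 26.0, so δw/w = 0.0556.
Q is then a monomial in w, s, u:
δQ/Q = √((δw/w)² + (3·δs/s)² + (3·δu/u)²) = √(0.00309 + 0.0320 + 0.0192) = 0.233
Q = 1.12e+20, so δQ = 0.233 × 1.12e+20 = 2.61e+19.

(1.12 ± 0.261) × 10^20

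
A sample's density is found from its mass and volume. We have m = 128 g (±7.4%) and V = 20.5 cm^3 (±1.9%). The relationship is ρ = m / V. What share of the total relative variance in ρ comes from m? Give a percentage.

93.8%

(δρ/ρ)² = (1·δm/m)² + (-1·δV/V)²
  m term: (1×0.0740)² = 0.00548
  V term: (-1×0.0190)² = 0.000361
Total = 0.00584. Share from m = 0.00548/0.00584 = 0.938.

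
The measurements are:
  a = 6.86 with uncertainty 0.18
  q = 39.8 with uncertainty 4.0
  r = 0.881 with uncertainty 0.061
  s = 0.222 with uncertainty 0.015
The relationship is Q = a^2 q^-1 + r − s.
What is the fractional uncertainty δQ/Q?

Let p = a^2·q^-1 = 1.18. δp/p = √((2·δa/a)² + (-1·δq/q)²) = √(0.00275 + 0.0101) = 0.113, so δp = 0.134.
Q = p + r − s: δQ = √(δp² + δr² + δs²) = √(0.0180 + 0.00372 + 0.000225) = 0.148
Q = 1.84, so δQ/Q = 0.148/1.84 = 0.0804.

0.0804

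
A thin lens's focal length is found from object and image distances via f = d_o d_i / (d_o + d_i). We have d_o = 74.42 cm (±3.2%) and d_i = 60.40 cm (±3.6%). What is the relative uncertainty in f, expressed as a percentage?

∂f/∂d_o = (d_i/(d_o+d_i))² = 0.201;  ∂f/∂d_i = (d_o/(d_o+d_i))² = 0.305
δf = √((∂f/∂d_o · δd_o)² + (∂f/∂d_i · δd_i)²) = √(0.228 + 0.439) = 0.817 cm
f = 33.34 cm, so δf/f = 0.817/33.34 = 0.0245.

2.45%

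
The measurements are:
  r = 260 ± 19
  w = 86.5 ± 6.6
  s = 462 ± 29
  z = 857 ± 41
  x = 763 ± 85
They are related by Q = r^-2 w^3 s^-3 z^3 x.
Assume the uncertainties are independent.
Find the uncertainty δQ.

Products/powers → add relative errors in quadrature, weighted by exponent:
  (-2·δr/r)² = (-2×0.0731)² = 0.0214;  (3·δw/w)² = (3×0.0763)² = 0.0524;  (-3·δs/s)² = (-3×0.0628)² = 0.0355;  (3·δz/z)² = (3×0.0478)² = 0.0206;  (1·δx/x)² = (1×0.111)² = 0.0124
δQ/Q = √(0.142) = 0.377
Q = 46600, so δQ = 0.377 × 46600 = 17600.

17600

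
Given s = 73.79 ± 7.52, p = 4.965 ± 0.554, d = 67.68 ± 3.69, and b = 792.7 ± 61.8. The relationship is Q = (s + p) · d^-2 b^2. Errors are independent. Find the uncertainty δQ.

2300

Let u = s + p = 78.76. δu = √(δs² + δp²) = √(56.6 + 0.307) = 7.54, so δu/u = 0.0957.
Q is then a monomial in u, d, b:
δQ/Q = √((δu/u)² + (-2·δd/d)² + (2·δb/b)²) = √(0.00917 + 0.0119 + 0.0243) = 0.213
Q = 10800, so δQ = 0.213 × 10800 = 2300.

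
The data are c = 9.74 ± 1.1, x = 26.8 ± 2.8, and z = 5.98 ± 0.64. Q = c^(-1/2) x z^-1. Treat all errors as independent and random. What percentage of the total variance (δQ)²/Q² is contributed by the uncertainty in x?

(δQ/Q)² = (−½·δc/c)² + (1·δx/x)² + (-1·δz/z)²
  c term: (-0.5×0.113)² = 0.00319
  x term: (1×0.104)² = 0.0109
  z term: (-1×0.107)² = 0.0115
Total = 0.0256. Share from x = 0.0109/0.0256 = 0.427.

42.7%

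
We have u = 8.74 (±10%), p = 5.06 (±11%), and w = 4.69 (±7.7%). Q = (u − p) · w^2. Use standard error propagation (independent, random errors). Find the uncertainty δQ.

26.0

Let h = u − p = 3.68. δh = √(δu² + δp²) = √(0.764 + 0.310) = 1.04, so δh/h = 0.282.
Q is then a monomial in h, w:
δQ/Q = √((δh/h)² + (2·δw/w)²) = √(0.0793 + 0.0237) = 0.321
Q = 80.9, so δQ = 0.321 × 80.9 = 26.0.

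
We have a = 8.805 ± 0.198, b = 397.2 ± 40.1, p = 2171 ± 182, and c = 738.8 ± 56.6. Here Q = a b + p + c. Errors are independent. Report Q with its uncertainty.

6407 ± 409

Let w = a·b = 3497. δw/w = √((1·δa/a)² + (1·δb/b)²) = √(0.000506 + 0.0102) = 0.103, so δw = 362.
Q = w + p + c: δQ = √(δw² + δp² + δc²) = √(1.31e+05 + 33100 + 3200) = 409
Q = 6407.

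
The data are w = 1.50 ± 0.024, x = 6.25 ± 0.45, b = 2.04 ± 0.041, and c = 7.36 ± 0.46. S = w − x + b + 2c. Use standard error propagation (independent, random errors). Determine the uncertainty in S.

1.03

Sums and differences: (δS)² = Σ (cᵢ δxᵢ)².
  (δw)² = 0.000576;  (δx)² = 0.203;  (δb)² = 0.00168;  (2·δc)² = 0.846
δS = √(1.05) = 1.03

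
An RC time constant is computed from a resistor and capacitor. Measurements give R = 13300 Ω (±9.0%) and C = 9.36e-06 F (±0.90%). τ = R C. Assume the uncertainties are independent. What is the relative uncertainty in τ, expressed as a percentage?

9.04%

τ is a product of powers, so relative uncertainties combine in quadrature:
  (1·δR/R)² = (1×0.0900)² = 0.00810;  (1·δC/C)² = (1×0.00900)² = 8.1e-05
δτ/τ = √(0.00818) = 0.0904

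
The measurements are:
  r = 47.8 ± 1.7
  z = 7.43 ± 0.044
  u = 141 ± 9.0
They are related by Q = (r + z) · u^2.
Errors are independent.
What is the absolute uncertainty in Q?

1.44e+05

Let w = r + z = 55.2. δw = √(δr² + δz²) = √(2.89 + 0.00194) = 1.70, so δw/w = 0.0308.
Q is then a monomial in w, u:
δQ/Q = √((δw/w)² + (2·δu/u)²) = √(0.000948 + 0.0163) = 0.131
Q = 1.1e+06, so δQ = 0.131 × 1.1e+06 = 1.44e+05.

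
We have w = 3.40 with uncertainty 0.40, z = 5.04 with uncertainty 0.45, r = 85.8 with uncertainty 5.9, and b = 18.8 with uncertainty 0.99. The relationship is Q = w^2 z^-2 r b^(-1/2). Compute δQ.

2.74

For a monomial Q ∝ w^2, z^-2, r, b^(-1/2), fractional errors add in quadrature:
  (2·δw/w)² = (2×0.118)² = 0.0554;  (-2·δz/z)² = (-2×0.0893)² = 0.0319;  (1·δr/r)² = (1×0.0688)² = 0.00473;  (−½·δb/b)² = (-0.5×0.0527)² = 0.000693
δQ/Q = √(0.0927) = 0.304
Q = 9.01, so δQ = 0.304 × 9.01 = 2.74.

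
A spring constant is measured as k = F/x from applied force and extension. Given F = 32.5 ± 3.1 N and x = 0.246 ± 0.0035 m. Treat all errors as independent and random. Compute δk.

Since k is a product/quotient, work with relative uncertainties:
  (1·δF/F)² = (1×0.0954)² = 0.00910;  (-1·δx/x)² = (-1×0.0142)² = 0.000202
δk/k = √(0.00930) = 0.0964
k = 132 N/m, so δk = 0.0964 × 132 = 12.7 N/m.

12.7 N/m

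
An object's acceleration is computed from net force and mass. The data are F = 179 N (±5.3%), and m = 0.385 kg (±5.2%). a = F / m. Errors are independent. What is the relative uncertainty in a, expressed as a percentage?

7.42%

Products/powers → add relative errors in quadrature, weighted by exponent:
  (1·δF/F)² = (1×0.0530)² = 0.00281;  (-1·δm/m)² = (-1×0.0520)² = 0.00270
δa/a = √(0.00551) = 0.0742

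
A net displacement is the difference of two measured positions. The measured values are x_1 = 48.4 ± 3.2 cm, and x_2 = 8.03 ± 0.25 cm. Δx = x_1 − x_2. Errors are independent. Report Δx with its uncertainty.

40.4 ± 3.21 cm

Δx is a linear combination, so absolute uncertainties add in quadrature:
  (δx_1)² = 10.2;  (δx_2)² = 0.0625
δΔx = √(10.3) = 3.21 cm
Δx = 40.4 cm.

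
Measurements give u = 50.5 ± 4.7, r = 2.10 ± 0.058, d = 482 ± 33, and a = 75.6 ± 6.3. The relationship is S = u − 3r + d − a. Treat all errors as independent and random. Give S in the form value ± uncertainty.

Absolute uncertainties add in quadrature for a linear combination:
  (δu)² = 22.1;  (3·δr)² = 0.0303;  (δd)² = 1090;  (δa)² = 39.7
δS = √(1150) = 33.9
S = 451.

451 ± 33.9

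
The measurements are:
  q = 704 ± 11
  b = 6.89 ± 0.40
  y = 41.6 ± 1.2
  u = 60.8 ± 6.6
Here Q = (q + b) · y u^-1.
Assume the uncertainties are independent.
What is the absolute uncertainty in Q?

Let w = q + b = 711. δw = √(δq² + δb²) = √(121 + 0.160) = 11.0, so δw/w = 0.0155.
Q is then a monomial in w, y, u:
δQ/Q = √((δw/w)² + (1·δy/y)² + (-1·δu/u)²) = √(0.000240 + 0.000832 + 0.0118) = 0.113
Q = 486, so δQ = 0.113 × 486 = 55.1.

55.1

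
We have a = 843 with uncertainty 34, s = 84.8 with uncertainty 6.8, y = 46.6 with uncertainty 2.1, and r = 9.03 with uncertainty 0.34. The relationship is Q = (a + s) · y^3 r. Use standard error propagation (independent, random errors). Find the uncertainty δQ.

1.23e+08

Let u = a + s = 928. δu = √(δa² + δs²) = √(1160 + 46.2) = 34.7, so δu/u = 0.0374.
Q is then a monomial in u, y, r:
δQ/Q = √((δu/u)² + (3·δy/y)² + (1·δr/r)²) = √(0.00140 + 0.0183 + 0.00142) = 0.145
Q = 8.48e+08, so δQ = 0.145 × 8.48e+08 = 1.23e+08.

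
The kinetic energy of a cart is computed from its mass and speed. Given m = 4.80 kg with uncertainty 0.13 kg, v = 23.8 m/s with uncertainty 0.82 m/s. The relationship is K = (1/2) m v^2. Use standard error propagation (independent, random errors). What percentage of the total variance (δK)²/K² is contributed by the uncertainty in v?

(δK/K)² = (1·δm/m)² + (2·δv/v)²
  m term: (1×0.0271)² = 0.000734
  v term: (2×0.0345)² = 0.00475
Total = 0.00548. Share from v = 0.00475/0.00548 = 0.866.

86.6%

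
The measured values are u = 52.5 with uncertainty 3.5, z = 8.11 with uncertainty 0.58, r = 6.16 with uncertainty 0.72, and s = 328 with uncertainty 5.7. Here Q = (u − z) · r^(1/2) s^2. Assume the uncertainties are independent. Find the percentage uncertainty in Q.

Let w = u − z = 44.4. δw = √(δu² + δz²) = √(12.2 + 0.336) = 3.55, so δw/w = 0.0799.
Q is then a monomial in w, r, s:
δQ/Q = √((δw/w)² + (½·δr/r)² + (2·δs/s)²) = √(0.00639 + 0.00342 + 0.00121) = 0.105

10.5%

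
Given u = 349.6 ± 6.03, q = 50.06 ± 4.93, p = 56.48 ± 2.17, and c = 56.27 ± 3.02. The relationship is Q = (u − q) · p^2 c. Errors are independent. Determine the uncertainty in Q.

Let w = u − q = 299.5. δw = √(δu² + δq²) = √(36.4 + 24.3) = 7.79, so δw/w = 0.0260.
Q is then a monomial in w, p, c:
δQ/Q = √((δw/w)² + (2·δp/p)² + (1·δc/c)²) = √(0.000676 + 0.00590 + 0.00288) = 0.0973
Q = 5.377e+07, so δQ = 0.0973 × 5.377e+07 = 5.23e+06.

5.23e+06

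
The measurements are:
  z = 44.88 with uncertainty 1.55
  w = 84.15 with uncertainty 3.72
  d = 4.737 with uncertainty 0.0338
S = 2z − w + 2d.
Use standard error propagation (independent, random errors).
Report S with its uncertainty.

Sums and differences: (δS)² = Σ (cᵢ δxᵢ)².
  (2·δz)² = 9.61;  (δw)² = 13.8;  (2·δd)² = 0.00457
δS = √(23.5) = 4.84
S = 15.08.

15.08 ± 4.84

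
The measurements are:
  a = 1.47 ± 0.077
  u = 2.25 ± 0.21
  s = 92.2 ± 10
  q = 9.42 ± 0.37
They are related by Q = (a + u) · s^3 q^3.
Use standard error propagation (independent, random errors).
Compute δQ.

Let w = a + u = 3.72. δw = √(δa² + δu²) = √(0.00593 + 0.0441) = 0.224, so δw/w = 0.0601.
Q is then a monomial in w, s, q:
δQ/Q = √((δw/w)² + (3·δs/s)² + (3·δq/q)²) = √(0.00362 + 0.106 + 0.0139) = 0.351
Q = 2.44e+09, so δQ = 0.351 × 2.44e+09 = 8.56e+08.

8.56e+08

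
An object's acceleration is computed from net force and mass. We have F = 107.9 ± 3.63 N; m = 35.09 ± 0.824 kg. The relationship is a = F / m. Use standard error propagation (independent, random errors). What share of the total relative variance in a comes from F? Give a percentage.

67.2%

(δa/a)² = (1·δF/F)² + (-1·δm/m)²
  F term: (1×0.0336)² = 0.00113
  m term: (-1×0.0235)² = 0.000551
Total = 0.00168. Share from F = 0.00113/0.00168 = 0.672.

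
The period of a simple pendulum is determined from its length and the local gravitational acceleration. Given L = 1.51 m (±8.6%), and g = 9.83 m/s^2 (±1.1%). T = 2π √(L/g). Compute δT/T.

Products/powers → add relative errors in quadrature, weighted by exponent:
  (½·δL/L)² = (0.5×0.0860)² = 0.00185;  (−½·δg/g)² = (-0.5×0.0110)² = 3.03e-05
δT/T = √(0.00188) = 0.0434

0.0434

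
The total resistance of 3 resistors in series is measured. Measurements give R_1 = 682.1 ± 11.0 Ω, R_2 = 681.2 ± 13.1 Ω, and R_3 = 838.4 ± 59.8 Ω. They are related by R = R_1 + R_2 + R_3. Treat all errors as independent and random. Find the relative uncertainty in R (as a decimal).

0.0283

Each term contributes (cᵢ δxᵢ)² to (δR)²:
  (δR_1)² = 121;  (δR_2)² = 172;  (δR_3)² = 3580
δR = √(3870) = 62.2 Ω
R = 2202 Ω, so δR/R = 62.2/2202 = 0.0283.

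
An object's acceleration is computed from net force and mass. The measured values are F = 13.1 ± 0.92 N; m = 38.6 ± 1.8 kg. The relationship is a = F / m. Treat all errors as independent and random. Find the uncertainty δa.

For a monomial a ∝ F, m^-1, fractional errors add in quadrature:
  (1·δF/F)² = (1×0.0702)² = 0.00493;  (-1·δm/m)² = (-1×0.0466)² = 0.00217
δa/a = √(0.00711) = 0.0843
a = 0.339 m/s^2, so δa = 0.0843 × 0.339 = 0.0286 m/s^2.

0.0286 m/s^2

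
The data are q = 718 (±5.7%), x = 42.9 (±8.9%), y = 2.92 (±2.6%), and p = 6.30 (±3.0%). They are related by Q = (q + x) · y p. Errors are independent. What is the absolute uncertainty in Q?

938

Let u = q + x = 761. δu = √(δq² + δx²) = √(1670 + 14.6) = 41.1, so δu/u = 0.0540.
Q is then a monomial in u, y, p:
δQ/Q = √((δu/u)² + (1·δy/y)² + (1·δp/p)²) = √(0.00292 + 0.000676 + 0.000900) = 0.0670
Q = 14000, so δQ = 0.0670 × 14000 = 938.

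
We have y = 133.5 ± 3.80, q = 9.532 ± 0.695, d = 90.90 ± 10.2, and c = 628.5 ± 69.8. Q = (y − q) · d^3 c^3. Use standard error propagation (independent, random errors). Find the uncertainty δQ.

Let u = y − q = 124.0. δu = √(δy² + δq²) = √(14.4 + 0.483) = 3.86, so δu/u = 0.0312.
Q is then a monomial in u, d, c:
δQ/Q = √((δu/u)² + (3·δd/d)² + (3·δc/c)²) = √(0.000971 + 0.113 + 0.111) = 0.475
Q = 2.312e+16, so δQ = 0.475 × 2.312e+16 = 1.1e+16.

1.1e+16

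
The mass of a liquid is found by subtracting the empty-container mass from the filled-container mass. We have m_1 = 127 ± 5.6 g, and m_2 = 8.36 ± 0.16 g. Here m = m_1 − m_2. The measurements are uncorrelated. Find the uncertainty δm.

5.60 g

For a sum/difference, combine absolute errors in quadrature:
  (δm_1)² = 31.4;  (δm_2)² = 0.0256
δm = √(31.4) = 5.60 g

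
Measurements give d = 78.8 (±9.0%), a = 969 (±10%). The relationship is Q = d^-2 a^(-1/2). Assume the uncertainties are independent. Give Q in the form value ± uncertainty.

For a monomial Q ∝ d^-2, a^(-1/2), fractional errors add in quadrature:
  (-2·δd/d)² = (-2×0.0900)² = 0.0324;  (−½·δa/a)² = (-0.5×0.100)² = 0.00250
δQ/Q = √(0.0349) = 0.187
Q = 5.17e-06, so δQ = 0.187 × 5.17e-06 = 9.66e-07.

(5.17 ± 0.966) × 10^-6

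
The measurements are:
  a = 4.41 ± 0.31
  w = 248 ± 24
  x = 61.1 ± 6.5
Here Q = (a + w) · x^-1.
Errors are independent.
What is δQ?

0.589

Let u = a + w = 252. δu = √(δa² + δw²) = √(0.0961 + 576) = 24.0, so δu/u = 0.0951.
Q is then a monomial in u, x:
δQ/Q = √((δu/u)² + (-1·δx/x)²) = √(0.00904 + 0.0113) = 0.143
Q = 4.13, so δQ = 0.143 × 4.13 = 0.589.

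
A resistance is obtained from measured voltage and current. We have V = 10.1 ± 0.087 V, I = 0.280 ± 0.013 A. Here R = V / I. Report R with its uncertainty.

36.1 ± 1.70 Ω

For a monomial R ∝ V, I^-1, fractional errors add in quadrature:
  (1·δV/V)² = (1×0.00861)² = 7.42e-05;  (-1·δI/I)² = (-1×0.0464)² = 0.00216
δR/R = √(0.00223) = 0.0472
R = 36.1 Ω, so δR = 0.0472 × 36.1 = 1.70 Ω.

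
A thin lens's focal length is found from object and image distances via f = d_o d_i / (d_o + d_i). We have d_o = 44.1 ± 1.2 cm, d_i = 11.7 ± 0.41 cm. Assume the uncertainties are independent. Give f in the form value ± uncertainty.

∂f/∂d_o = (d_i/(d_o+d_i))² = 0.0440;  ∂f/∂d_i = (d_o/(d_o+d_i))² = 0.625
δf = √((∂f/∂d_o · δd_o)² + (∂f/∂d_i · δd_i)²) = √(0.00278 + 0.0656) = 0.261 cm
f = 9.25 cm.

9.25 ± 0.261 cm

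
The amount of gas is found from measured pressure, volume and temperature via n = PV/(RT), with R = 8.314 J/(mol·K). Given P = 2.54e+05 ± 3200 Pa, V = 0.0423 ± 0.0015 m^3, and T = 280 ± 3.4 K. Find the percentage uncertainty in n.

3.95%

For a monomial n ∝ P, V, T^-1, fractional errors add in quadrature:
  (1·δP/P)² = (1×0.0126)² = 0.000159;  (1·δV/V)² = (1×0.0355)² = 0.00126;  (-1·δT/T)² = (-1×0.0121)² = 0.000147
δn/n = √(0.00156) = 0.0395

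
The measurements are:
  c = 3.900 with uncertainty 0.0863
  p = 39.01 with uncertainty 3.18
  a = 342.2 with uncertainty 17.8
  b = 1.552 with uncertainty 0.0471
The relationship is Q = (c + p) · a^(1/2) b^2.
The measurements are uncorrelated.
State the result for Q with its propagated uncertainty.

Let u = c + p = 42.91. δu = √(δc² + δp²) = √(0.00745 + 10.1) = 3.18, so δu/u = 0.0741.
Q is then a monomial in u, a, b:
δQ/Q = √((δu/u)² + (½·δa/a)² + (2·δb/b)²) = √(0.00550 + 0.000676 + 0.00368) = 0.0993
Q = 1912, so δQ = 0.0993 × 1912 = 190.

1912 ± 190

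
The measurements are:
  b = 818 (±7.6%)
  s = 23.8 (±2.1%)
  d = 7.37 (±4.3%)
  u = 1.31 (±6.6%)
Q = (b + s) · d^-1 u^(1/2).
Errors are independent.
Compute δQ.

12.0

Let w = b + s = 842. δw = √(δb² + δs²) = √(3860 + 0.250) = 62.2, so δw/w = 0.0739.
Q is then a monomial in w, d, u:
δQ/Q = √((δw/w)² + (-1·δd/d)² + (½·δu/u)²) = √(0.00545 + 0.00185 + 0.00109) = 0.0916
Q = 131, so δQ = 0.0916 × 131 = 12.0.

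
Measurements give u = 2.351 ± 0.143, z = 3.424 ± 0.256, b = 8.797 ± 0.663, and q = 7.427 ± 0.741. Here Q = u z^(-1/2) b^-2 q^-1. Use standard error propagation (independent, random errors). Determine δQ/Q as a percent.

Relative error in a monomial: (δQ/Q)² = Σ (nᵢ · δxᵢ/xᵢ)².
  (1·δu/u)² = (1×0.0608)² = 0.00370;  (−½·δz/z)² = (-0.5×0.0748)² = 0.00140;  (-2·δb/b)² = (-2×0.0754)² = 0.0227;  (-1·δq/q)² = (-1×0.0998)² = 0.00995
δQ/Q = √(0.0378) = 0.194

19.4%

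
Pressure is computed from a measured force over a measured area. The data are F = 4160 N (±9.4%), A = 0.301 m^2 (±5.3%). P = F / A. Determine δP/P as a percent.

For a monomial P ∝ F, A^-1, fractional errors add in quadrature:
  (1·δF/F)² = (1×0.0940)² = 0.00884;  (-1·δA/A)² = (-1×0.0530)² = 0.00281
δP/P = √(0.0116) = 0.108

10.8%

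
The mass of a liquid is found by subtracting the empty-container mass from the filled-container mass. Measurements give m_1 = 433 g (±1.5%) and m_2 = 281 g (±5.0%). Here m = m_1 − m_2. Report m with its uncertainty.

152 ± 15.5 g

Each term contributes (cᵢ δxᵢ)² to (δm)²:
  (δm_1)² = 42.2;  (δm_2)² = 197
δm = √(240) = 15.5 g
m = 152 g.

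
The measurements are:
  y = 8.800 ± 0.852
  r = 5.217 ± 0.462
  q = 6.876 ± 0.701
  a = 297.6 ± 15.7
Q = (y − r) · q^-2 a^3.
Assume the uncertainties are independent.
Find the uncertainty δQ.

Let u = y − r = 3.583. δu = √(δy² + δr²) = √(0.726 + 0.213) = 0.969, so δu/u = 0.270.
Q is then a monomial in u, q, a:
δQ/Q = √((δu/u)² + (-2·δq/q)² + (3·δa/a)²) = √(0.0732 + 0.0416 + 0.0250) = 0.374
Q = 1.997e+06, so δQ = 0.374 × 1.997e+06 = 7.47e+05.

7.47e+05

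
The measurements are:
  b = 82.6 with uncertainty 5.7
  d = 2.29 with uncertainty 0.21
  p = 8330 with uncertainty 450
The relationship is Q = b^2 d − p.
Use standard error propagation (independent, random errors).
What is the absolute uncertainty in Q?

2630

Let w = b^2·d = 15600. δw/w = √((2·δb/b)² + (1·δd/d)²) = √(0.0190 + 0.00841) = 0.166, so δw = 2590.
Q = w − p: δQ = √(δw² + δp²) = √(6.7e+06 + 2.02e+05) = 2630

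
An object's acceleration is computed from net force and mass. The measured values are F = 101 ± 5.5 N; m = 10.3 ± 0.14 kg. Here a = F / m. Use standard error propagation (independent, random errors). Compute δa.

For a monomial a ∝ F, m^-1, fractional errors add in quadrature:
  (1·δF/F)² = (1×0.0545)² = 0.00297;  (-1·δm/m)² = (-1×0.0136)² = 0.000185
δa/a = √(0.00315) = 0.0561
a = 9.81 m/s^2, so δa = 0.0561 × 9.81 = 0.550 m/s^2.

0.550 m/s^2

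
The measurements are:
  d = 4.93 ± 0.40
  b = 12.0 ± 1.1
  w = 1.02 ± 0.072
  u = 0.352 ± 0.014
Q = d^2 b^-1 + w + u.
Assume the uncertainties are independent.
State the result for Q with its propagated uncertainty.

Let p = d^2·b^-1 = 2.03. δp/p = √((2·δd/d)² + (-1·δb/b)²) = √(0.0263 + 0.00840) = 0.186, so δp = 0.377.
Q = p + w + u: δQ = √(δp² + δw² + δu²) = √(0.142 + 0.00518 + 0.000196) = 0.385
Q = 3.40.

3.40 ± 0.385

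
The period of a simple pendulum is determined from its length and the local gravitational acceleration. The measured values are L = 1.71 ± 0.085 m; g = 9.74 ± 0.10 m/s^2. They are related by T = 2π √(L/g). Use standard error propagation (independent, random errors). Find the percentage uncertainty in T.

Products/powers → add relative errors in quadrature, weighted by exponent:
  (½·δL/L)² = (0.5×0.0497)² = 0.000618;  (−½·δg/g)² = (-0.5×0.0103)² = 2.64e-05
δT/T = √(0.000644) = 0.0254

2.54%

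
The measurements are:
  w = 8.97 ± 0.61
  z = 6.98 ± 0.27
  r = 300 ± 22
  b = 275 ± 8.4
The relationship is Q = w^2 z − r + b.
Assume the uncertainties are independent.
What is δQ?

82.8

Let p = w^2·z = 562. δp/p = √((2·δw/w)² + (1·δz/z)²) = √(0.0185 + 0.00150) = 0.141, so δp = 79.4.
Q = p − r + b: δQ = √(δp² + δr² + δb²) = √(6310 + 484 + 70.6) = 82.8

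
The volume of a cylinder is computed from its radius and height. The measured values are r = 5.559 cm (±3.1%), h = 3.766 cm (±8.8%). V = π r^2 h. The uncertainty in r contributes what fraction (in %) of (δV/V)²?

(δV/V)² = (2·δr/r)² + (1·δh/h)²
  r term: (2×0.0310)² = 0.00384
  h term: (1×0.0880)² = 0.00774
Total = 0.0116. Share from r = 0.00384/0.0116 = 0.332.

33.2%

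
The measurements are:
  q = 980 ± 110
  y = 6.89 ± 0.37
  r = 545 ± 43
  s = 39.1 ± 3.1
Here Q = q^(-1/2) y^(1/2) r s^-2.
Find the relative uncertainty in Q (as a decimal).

0.188

For a monomial Q ∝ q^(-1/2), y^(1/2), r, s^-2, fractional errors add in quadrature:
  (−½·δq/q)² = (-0.5×0.112)² = 0.00315;  (½·δy/y)² = (0.5×0.0537)² = 0.000721;  (1·δr/r)² = (1×0.0789)² = 0.00623;  (-2·δs/s)² = (-2×0.0793)² = 0.0251
δQ/Q = √(0.0352) = 0.188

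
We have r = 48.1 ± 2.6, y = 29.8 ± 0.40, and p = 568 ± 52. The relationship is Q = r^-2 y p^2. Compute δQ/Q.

0.213

For a monomial Q ∝ r^-2, y, p^2, fractional errors add in quadrature:
  (-2·δr/r)² = (-2×0.0541)² = 0.0117;  (1·δy/y)² = (1×0.0134)² = 0.000180;  (2·δp/p)² = (2×0.0915)² = 0.0335
δQ/Q = √(0.0454) = 0.213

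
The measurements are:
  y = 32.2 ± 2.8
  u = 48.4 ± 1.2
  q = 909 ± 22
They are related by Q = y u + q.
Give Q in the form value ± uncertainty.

2470 ± 143

Let p = y·u = 1560. δp/p = √((1·δy/y)² + (1·δu/u)²) = √(0.00756 + 0.000615) = 0.0904, so δp = 141.
Q = p + q: δQ = √(δp² + δq²) = √(19900 + 484) = 143
Q = 2470.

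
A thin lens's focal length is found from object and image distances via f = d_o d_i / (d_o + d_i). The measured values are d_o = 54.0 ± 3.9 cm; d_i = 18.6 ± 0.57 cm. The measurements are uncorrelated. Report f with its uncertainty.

13.8 ± 0.406 cm

∂f/∂d_o = (d_i/(d_o+d_i))² = 0.0656;  ∂f/∂d_i = (d_o/(d_o+d_i))² = 0.553
δf = √((∂f/∂d_o · δd_o)² + (∂f/∂d_i · δd_i)²) = √(0.0655 + 0.0994) = 0.406 cm
f = 13.8 cm.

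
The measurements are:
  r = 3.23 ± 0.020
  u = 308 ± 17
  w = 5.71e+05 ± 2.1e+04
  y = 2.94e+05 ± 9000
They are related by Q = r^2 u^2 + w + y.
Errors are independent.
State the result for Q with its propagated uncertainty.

Let p = r^2·u^2 = 9.9e+05. δp/p = √((2·δr/r)² + (2·δu/u)²) = √(0.000153 + 0.0122) = 0.111, so δp = 1.1e+05.
Q = p + w + y: δQ = √(δp² + δw² + δy²) = √(1.21e+10 + 4.41e+08 + 8.1e+07) = 1.12e+05
Q = 1.85e+06.

(1.85 ± 0.112) × 10^6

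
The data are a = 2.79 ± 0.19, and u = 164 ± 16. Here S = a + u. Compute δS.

16.0

Sums and differences: (δS)² = Σ (cᵢ δxᵢ)².
  (δa)² = 0.0361;  (δu)² = 256
δS = √(256) = 16.0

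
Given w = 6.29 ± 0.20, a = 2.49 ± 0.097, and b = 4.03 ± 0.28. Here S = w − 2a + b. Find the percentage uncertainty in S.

Absolute uncertainties add in quadrature for a linear combination:
  (δw)² = 0.0400;  (2·δa)² = 0.0376;  (δb)² = 0.0784
δS = √(0.156) = 0.395
S = 5.34, so δS/S = 0.395/5.34 = 0.0740.

7.40%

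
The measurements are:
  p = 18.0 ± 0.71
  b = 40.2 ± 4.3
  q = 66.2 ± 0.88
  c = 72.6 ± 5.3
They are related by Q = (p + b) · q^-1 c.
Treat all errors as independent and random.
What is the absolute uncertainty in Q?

6.73

Let u = p + b = 58.2. δu = √(δp² + δb²) = √(0.504 + 18.5) = 4.36, so δu/u = 0.0749.
Q is then a monomial in u, q, c:
δQ/Q = √((δu/u)² + (-1·δq/q)² + (1·δc/c)²) = √(0.00561 + 0.000177 + 0.00533) = 0.105
Q = 63.8, so δQ = 0.105 × 63.8 = 6.73.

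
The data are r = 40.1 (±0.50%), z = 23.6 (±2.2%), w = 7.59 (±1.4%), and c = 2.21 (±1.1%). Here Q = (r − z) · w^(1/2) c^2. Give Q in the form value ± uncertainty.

Let u = r − z = 16.5. δu = √(δr² + δz²) = √(0.0402 + 0.270) = 0.557, so δu/u = 0.0337.
Q is then a monomial in u, w, c:
δQ/Q = √((δu/u)² + (½·δw/w)² + (2·δc/c)²) = √(0.00114 + 4.9e-05 + 0.000484) = 0.0409
Q = 222, so δQ = 0.0409 × 222 = 9.08.

222 ± 9.08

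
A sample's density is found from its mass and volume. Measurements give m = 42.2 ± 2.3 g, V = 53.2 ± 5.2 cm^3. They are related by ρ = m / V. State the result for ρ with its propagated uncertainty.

ρ is a product of powers, so relative uncertainties combine in quadrature:
  (1·δm/m)² = (1×0.0545)² = 0.00297;  (-1·δV/V)² = (-1×0.0977)² = 0.00955
δρ/ρ = √(0.0125) = 0.112
ρ = 0.793 g/cm^3, so δρ = 0.112 × 0.793 = 0.0888 g/cm^3.

0.793 ± 0.0888 g/cm^3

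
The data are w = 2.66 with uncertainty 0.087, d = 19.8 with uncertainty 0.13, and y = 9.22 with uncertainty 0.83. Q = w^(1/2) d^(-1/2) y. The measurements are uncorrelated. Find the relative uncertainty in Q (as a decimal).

0.0916

Products/powers → add relative errors in quadrature, weighted by exponent:
  (½·δw/w)² = (0.5×0.0327)² = 0.000267;  (−½·δd/d)² = (-0.5×0.00657)² = 1.08e-05;  (1·δy/y)² = (1×0.0900)² = 0.00810
δQ/Q = √(0.00838) = 0.0916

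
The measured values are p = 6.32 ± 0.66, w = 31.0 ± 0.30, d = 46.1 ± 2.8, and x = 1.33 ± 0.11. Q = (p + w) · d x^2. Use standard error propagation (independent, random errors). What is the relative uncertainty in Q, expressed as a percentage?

17.7%

Let u = p + w = 37.3. δu = √(δp² + δw²) = √(0.436 + 0.0900) = 0.725, so δu/u = 0.0194.
Q is then a monomial in u, d, x:
δQ/Q = √((δu/u)² + (1·δd/d)² + (2·δx/x)²) = √(0.000377 + 0.00369 + 0.0274) = 0.177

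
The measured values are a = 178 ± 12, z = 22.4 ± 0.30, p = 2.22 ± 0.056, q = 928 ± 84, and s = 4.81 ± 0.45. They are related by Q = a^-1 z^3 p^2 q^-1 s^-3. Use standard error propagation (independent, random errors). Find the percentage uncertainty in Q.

Q is a product of powers, so relative uncertainties combine in quadrature:
  (-1·δa/a)² = (-1×0.0674)² = 0.00454;  (3·δz/z)² = (3×0.0134)² = 0.00161;  (2·δp/p)² = (2×0.0252)² = 0.00255;  (-1·δq/q)² = (-1×0.0905)² = 0.00819;  (-3·δs/s)² = (-3×0.0936)² = 0.0788
δQ/Q = √(0.0957) = 0.309

30.9%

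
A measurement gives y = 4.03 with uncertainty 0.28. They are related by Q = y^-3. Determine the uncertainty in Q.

0.00318

Since Q is a product/quotient, work with relative uncertainties:
  (-3·δy/y)² = (-3×0.0695)² = 0.0434
δQ/Q = √(0.0434) = 0.208
Q = 0.0153, so δQ = 0.208 × 0.0153 = 0.00318.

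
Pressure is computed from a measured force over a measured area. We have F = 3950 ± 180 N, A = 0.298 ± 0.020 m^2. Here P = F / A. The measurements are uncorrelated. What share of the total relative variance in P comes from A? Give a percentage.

68.4%

(δP/P)² = (1·δF/F)² + (-1·δA/A)²
  F term: (1×0.0456)² = 0.00208
  A term: (-1×0.0671)² = 0.00450
Total = 0.00658. Share from A = 0.00450/0.00658 = 0.684.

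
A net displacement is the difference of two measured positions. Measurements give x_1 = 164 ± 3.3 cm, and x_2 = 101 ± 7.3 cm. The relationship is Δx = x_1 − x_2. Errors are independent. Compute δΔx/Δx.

Sums and differences: (δΔx)² = Σ (cᵢ δxᵢ)².
  (δx_1)² = 10.9;  (δx_2)² = 53.3
δΔx = √(64.2) = 8.01 cm
Δx = 63.0 cm, so δΔx/Δx = 8.01/63.0 = 0.127.

0.127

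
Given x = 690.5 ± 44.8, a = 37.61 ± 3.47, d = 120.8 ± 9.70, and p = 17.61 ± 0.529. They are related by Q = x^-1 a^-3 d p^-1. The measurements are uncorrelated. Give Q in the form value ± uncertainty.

(1.867 ± 0.554) × 10^-7

Each factor contributes (exponent × relative error)² to (δQ/Q)²:
  (-1·δx/x)² = (-1×0.0649)² = 0.00421;  (-3·δa/a)² = (-3×0.0923)² = 0.0766;  (1·δd/d)² = (1×0.0803)² = 0.00645;  (-1·δp/p)² = (-1×0.0300)² = 0.000902
δQ/Q = √(0.0882) = 0.297
Q = 1.867e-07, so δQ = 0.297 × 1.867e-07 = 5.54e-08.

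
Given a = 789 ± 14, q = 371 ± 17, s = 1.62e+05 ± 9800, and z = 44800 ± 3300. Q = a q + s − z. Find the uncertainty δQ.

17700

Let p = a·q = 2.93e+05. δp/p = √((1·δa/a)² + (1·δq/q)²) = √(0.000315 + 0.00210) = 0.0491, so δp = 14400.
Q = p + s − z: δQ = √(δp² + δs² + δz²) = √(2.07e+08 + 9.6e+07 + 1.09e+07) = 17700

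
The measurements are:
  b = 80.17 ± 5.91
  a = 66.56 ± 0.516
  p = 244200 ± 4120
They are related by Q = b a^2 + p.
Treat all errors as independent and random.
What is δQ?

27100

Let w = b·a^2 = 355200. δw/w = √((1·δb/b)² + (2·δa/a)²) = √(0.00543 + 0.000240) = 0.0753, so δw = 26800.
Q = w + p: δQ = √(δw² + δp²) = √(7.16e+08 + 1.7e+07) = 27100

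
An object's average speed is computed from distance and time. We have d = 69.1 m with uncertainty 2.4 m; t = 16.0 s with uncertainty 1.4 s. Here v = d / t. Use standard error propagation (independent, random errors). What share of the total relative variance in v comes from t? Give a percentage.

(δv/v)² = (1·δd/d)² + (-1·δt/t)²
  d term: (1×0.0347)² = 0.00121
  t term: (-1×0.0875)² = 0.00766
Total = 0.00886. Share from t = 0.00766/0.00886 = 0.864.

86.4%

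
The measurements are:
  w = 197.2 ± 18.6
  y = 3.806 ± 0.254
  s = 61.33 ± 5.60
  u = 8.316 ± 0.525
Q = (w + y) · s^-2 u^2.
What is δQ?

0.889

Let h = w + y = 201.0. δh = √(δw² + δy²) = √(346 + 0.0645) = 18.6, so δh/h = 0.0925.
Q is then a monomial in h, s, u:
δQ/Q = √((δh/h)² + (-2·δs/s)² + (2·δu/u)²) = √(0.00856 + 0.0333 + 0.0159) = 0.241
Q = 3.696, so δQ = 0.241 × 3.696 = 0.889.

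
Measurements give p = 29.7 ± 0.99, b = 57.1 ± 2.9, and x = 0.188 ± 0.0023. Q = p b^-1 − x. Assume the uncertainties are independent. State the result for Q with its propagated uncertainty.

Let w = p·b^-1 = 0.520. δw/w = √((1·δp/p)² + (-1·δb/b)²) = √(0.00111 + 0.00258) = 0.0607, so δw = 0.0316.
Q = w − x: δQ = √(δw² + δx²) = √(0.000998 + 5.29e-06) = 0.0317
Q = 0.332.

0.332 ± 0.0317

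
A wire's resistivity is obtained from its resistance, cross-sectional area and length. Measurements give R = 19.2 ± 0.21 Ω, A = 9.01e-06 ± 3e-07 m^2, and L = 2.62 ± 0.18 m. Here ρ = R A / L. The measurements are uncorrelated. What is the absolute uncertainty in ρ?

5.09e-06 Ω·m

ρ is a product of powers, so relative uncertainties combine in quadrature:
  (1·δR/R)² = (1×0.0109)² = 0.000120;  (1·δA/A)² = (1×0.0333)² = 0.00111;  (-1·δL/L)² = (-1×0.0687)² = 0.00472
δρ/ρ = √(0.00595) = 0.0771
ρ = 6.6e-05 Ω·m, so δρ = 0.0771 × 6.6e-05 = 5.09e-06 Ω·m.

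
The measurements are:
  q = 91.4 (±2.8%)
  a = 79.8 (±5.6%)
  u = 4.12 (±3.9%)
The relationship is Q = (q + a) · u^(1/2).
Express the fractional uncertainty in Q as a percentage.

3.58%

Let w = q + a = 171. δw = √(δq² + δa²) = √(6.55 + 20.0) = 5.15, so δw/w = 0.0301.
Q is then a monomial in w, u:
δQ/Q = √((δw/w)² + (½·δu/u)²) = √(0.000905 + 0.000380) = 0.0358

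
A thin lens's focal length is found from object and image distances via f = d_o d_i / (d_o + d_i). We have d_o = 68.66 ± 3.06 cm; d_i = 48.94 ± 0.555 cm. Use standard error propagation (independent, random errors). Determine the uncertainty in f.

∂f/∂d_o = (d_i/(d_o+d_i))² = 0.173;  ∂f/∂d_i = (d_o/(d_o+d_i))² = 0.341
δf = √((∂f/∂d_o · δd_o)² + (∂f/∂d_i · δd_i)²) = √(0.281 + 0.0358) = 0.563 cm

0.563 cm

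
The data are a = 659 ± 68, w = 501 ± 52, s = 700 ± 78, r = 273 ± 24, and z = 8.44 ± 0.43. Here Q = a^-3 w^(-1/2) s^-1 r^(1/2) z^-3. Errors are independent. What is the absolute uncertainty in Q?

For a monomial Q ∝ a^-3, w^(-1/2), s^-1, r^(1/2), z^-3, fractional errors add in quadrature:
  (-3·δa/a)² = (-3×0.103)² = 0.0958;  (−½·δw/w)² = (-0.5×0.104)² = 0.00269;  (-1·δs/s)² = (-1×0.111)² = 0.0124;  (½·δr/r)² = (0.5×0.0879)² = 0.00193;  (-3·δz/z)² = (-3×0.0509)² = 0.0234
δQ/Q = √(0.136) = 0.369
Q = 6.13e-15, so δQ = 0.369 × 6.13e-15 = 2.26e-15.

2.26e-15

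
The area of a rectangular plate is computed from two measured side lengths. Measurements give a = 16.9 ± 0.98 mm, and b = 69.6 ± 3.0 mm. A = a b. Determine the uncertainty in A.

Products/powers → add relative errors in quadrature, weighted by exponent:
  (1·δa/a)² = (1×0.0580)² = 0.00336;  (1·δb/b)² = (1×0.0431)² = 0.00186
δA/A = √(0.00522) = 0.0723
A = 1180 mm^2, so δA = 0.0723 × 1180 = 85.0 mm^2.

85.0 mm^2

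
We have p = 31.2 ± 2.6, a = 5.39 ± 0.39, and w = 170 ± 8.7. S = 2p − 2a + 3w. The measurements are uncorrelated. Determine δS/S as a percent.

S is a linear combination, so absolute uncertainties add in quadrature:
  (2·δp)² = 27.0;  (2·δa)² = 0.608;  (3·δw)² = 681
δS = √(709) = 26.6
S = 562, so δS/S = 26.6/562 = 0.0474.

4.74%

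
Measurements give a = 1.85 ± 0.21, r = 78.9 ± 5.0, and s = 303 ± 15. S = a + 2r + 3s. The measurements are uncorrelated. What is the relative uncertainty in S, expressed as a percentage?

For a sum/difference, combine absolute errors in quadrature:
  (δa)² = 0.0441;  (2·δr)² = 100;  (3·δs)² = 2020
δS = √(2130) = 46.1
S = 1070, so δS/S = 46.1/1070 = 0.0431.

4.31%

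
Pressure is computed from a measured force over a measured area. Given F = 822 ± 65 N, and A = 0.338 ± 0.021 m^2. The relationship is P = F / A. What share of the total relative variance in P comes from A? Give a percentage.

38.2%

(δP/P)² = (1·δF/F)² + (-1·δA/A)²
  F term: (1×0.0791)² = 0.00625
  A term: (-1×0.0621)² = 0.00386
Total = 0.0101. Share from A = 0.00386/0.0101 = 0.382.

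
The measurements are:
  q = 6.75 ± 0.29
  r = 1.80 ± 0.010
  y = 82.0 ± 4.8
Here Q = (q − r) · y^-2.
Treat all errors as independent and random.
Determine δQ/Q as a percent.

Let u = q − r = 4.95. δu = √(δq² + δr²) = √(0.0841 + 0.000100) = 0.290, so δu/u = 0.0586.
Q is then a monomial in u, y:
δQ/Q = √((δu/u)² + (-2·δy/y)²) = √(0.00344 + 0.0137) = 0.131

13.1%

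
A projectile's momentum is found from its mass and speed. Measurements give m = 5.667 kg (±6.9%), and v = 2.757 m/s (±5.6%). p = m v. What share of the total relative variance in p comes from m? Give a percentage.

(δp/p)² = (1·δm/m)² + (1·δv/v)²
  m term: (1×0.0690)² = 0.00476
  v term: (1×0.0560)² = 0.00314
Total = 0.00790. Share from m = 0.00476/0.00790 = 0.603.

60.3%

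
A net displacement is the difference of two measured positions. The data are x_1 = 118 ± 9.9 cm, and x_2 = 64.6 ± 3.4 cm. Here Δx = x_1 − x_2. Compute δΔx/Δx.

0.196

Each term contributes (cᵢ δxᵢ)² to (δΔx)²:
  (δx_1)² = 98.0;  (δx_2)² = 11.6
δΔx = √(110) = 10.5 cm
Δx = 53.4 cm, so δΔx/Δx = 10.5/53.4 = 0.196.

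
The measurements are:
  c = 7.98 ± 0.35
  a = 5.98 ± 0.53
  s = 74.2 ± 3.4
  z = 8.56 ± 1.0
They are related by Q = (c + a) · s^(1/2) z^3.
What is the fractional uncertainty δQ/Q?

0.354

Let u = c + a = 14.0. δu = √(δc² + δa²) = √(0.122 + 0.281) = 0.635, so δu/u = 0.0455.
Q is then a monomial in u, s, z:
δQ/Q = √((δu/u)² + (½·δs/s)² + (3·δz/z)²) = √(0.00207 + 0.000525 + 0.123) = 0.354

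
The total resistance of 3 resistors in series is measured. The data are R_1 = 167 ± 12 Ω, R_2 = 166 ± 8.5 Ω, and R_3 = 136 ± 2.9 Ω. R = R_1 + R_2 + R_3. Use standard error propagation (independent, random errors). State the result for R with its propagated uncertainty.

Each term contributes (cᵢ δxᵢ)² to (δR)²:
  (δR_1)² = 144;  (δR_2)² = 72.2;  (δR_3)² = 8.41
δR = √(225) = 15.0 Ω
R = 469 Ω.

469 ± 15.0 Ω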